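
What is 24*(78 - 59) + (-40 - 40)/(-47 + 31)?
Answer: 461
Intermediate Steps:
24*(78 - 59) + (-40 - 40)/(-47 + 31) = 24*19 - 80/(-16) = 456 - 80*(-1/16) = 456 + 5 = 461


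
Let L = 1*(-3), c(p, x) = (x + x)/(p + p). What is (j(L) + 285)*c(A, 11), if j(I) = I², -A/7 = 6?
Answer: -77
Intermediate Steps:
A = -42 (A = -7*6 = -42)
c(p, x) = x/p (c(p, x) = (2*x)/((2*p)) = (2*x)*(1/(2*p)) = x/p)
L = -3
(j(L) + 285)*c(A, 11) = ((-3)² + 285)*(11/(-42)) = (9 + 285)*(11*(-1/42)) = 294*(-11/42) = -77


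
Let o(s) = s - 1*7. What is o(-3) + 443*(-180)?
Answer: -79750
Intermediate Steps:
o(s) = -7 + s (o(s) = s - 7 = -7 + s)
o(-3) + 443*(-180) = (-7 - 3) + 443*(-180) = -10 - 79740 = -79750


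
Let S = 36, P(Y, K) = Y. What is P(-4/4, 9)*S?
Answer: -36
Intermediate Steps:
P(-4/4, 9)*S = -4/4*36 = -4*¼*36 = -1*36 = -36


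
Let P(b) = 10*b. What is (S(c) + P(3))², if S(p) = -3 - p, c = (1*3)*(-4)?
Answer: 1521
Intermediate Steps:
c = -12 (c = 3*(-4) = -12)
(S(c) + P(3))² = ((-3 - 1*(-12)) + 10*3)² = ((-3 + 12) + 30)² = (9 + 30)² = 39² = 1521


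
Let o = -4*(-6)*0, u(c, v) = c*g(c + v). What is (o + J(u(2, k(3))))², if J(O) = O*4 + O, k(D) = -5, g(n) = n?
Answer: 900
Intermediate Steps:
u(c, v) = c*(c + v)
J(O) = 5*O (J(O) = 4*O + O = 5*O)
o = 0 (o = 24*0 = 0)
(o + J(u(2, k(3))))² = (0 + 5*(2*(2 - 5)))² = (0 + 5*(2*(-3)))² = (0 + 5*(-6))² = (0 - 30)² = (-30)² = 900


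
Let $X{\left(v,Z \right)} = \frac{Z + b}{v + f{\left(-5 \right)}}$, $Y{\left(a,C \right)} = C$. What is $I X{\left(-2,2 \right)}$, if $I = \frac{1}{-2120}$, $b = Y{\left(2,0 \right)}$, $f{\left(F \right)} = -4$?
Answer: $\frac{1}{6360} \approx 0.00015723$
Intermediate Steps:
$b = 0$
$X{\left(v,Z \right)} = \frac{Z}{-4 + v}$ ($X{\left(v,Z \right)} = \frac{Z + 0}{v - 4} = \frac{Z}{-4 + v}$)
$I = - \frac{1}{2120} \approx -0.0004717$
$I X{\left(-2,2 \right)} = - \frac{2 \frac{1}{-4 - 2}}{2120} = - \frac{2 \frac{1}{-6}}{2120} = - \frac{2 \left(- \frac{1}{6}\right)}{2120} = \left(- \frac{1}{2120}\right) \left(- \frac{1}{3}\right) = \frac{1}{6360}$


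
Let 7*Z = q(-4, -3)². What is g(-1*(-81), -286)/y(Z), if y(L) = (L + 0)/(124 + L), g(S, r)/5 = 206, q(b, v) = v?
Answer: 903310/9 ≈ 1.0037e+5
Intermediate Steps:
g(S, r) = 1030 (g(S, r) = 5*206 = 1030)
Z = 9/7 (Z = (⅐)*(-3)² = (⅐)*9 = 9/7 ≈ 1.2857)
y(L) = L/(124 + L)
g(-1*(-81), -286)/y(Z) = 1030/((9/(7*(124 + 9/7)))) = 1030/((9/(7*(877/7)))) = 1030/(((9/7)*(7/877))) = 1030/(9/877) = 1030*(877/9) = 903310/9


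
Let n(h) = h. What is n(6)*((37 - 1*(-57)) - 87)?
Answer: 42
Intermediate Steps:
n(6)*((37 - 1*(-57)) - 87) = 6*((37 - 1*(-57)) - 87) = 6*((37 + 57) - 87) = 6*(94 - 87) = 6*7 = 42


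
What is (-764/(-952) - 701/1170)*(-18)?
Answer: -28316/7735 ≈ -3.6608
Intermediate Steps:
(-764/(-952) - 701/1170)*(-18) = (-764*(-1/952) - 701*1/1170)*(-18) = (191/238 - 701/1170)*(-18) = (14158/69615)*(-18) = -28316/7735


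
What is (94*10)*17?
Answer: 15980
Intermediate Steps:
(94*10)*17 = 940*17 = 15980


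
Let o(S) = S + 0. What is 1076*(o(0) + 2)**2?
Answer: 4304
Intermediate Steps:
o(S) = S
1076*(o(0) + 2)**2 = 1076*(0 + 2)**2 = 1076*2**2 = 1076*4 = 4304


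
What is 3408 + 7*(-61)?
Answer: 2981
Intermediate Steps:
3408 + 7*(-61) = 3408 - 427 = 2981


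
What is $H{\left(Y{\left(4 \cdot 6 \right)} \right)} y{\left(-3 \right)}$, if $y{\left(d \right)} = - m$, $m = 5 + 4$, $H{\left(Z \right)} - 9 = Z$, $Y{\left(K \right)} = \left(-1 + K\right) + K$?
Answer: $-504$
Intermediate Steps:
$Y{\left(K \right)} = -1 + 2 K$
$H{\left(Z \right)} = 9 + Z$
$m = 9$
$y{\left(d \right)} = -9$ ($y{\left(d \right)} = \left(-1\right) 9 = -9$)
$H{\left(Y{\left(4 \cdot 6 \right)} \right)} y{\left(-3 \right)} = \left(9 - \left(1 - 2 \cdot 4 \cdot 6\right)\right) \left(-9\right) = \left(9 + \left(-1 + 2 \cdot 24\right)\right) \left(-9\right) = \left(9 + \left(-1 + 48\right)\right) \left(-9\right) = \left(9 + 47\right) \left(-9\right) = 56 \left(-9\right) = -504$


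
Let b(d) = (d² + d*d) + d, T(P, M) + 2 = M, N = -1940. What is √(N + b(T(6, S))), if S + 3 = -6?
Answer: I*√1709 ≈ 41.34*I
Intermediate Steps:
S = -9 (S = -3 - 6 = -9)
T(P, M) = -2 + M
b(d) = d + 2*d² (b(d) = (d² + d²) + d = 2*d² + d = d + 2*d²)
√(N + b(T(6, S))) = √(-1940 + (-2 - 9)*(1 + 2*(-2 - 9))) = √(-1940 - 11*(1 + 2*(-11))) = √(-1940 - 11*(1 - 22)) = √(-1940 - 11*(-21)) = √(-1940 + 231) = √(-1709) = I*√1709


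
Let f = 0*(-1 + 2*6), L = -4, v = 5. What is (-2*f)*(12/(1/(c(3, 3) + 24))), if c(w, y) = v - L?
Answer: 0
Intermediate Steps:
c(w, y) = 9 (c(w, y) = 5 - 1*(-4) = 5 + 4 = 9)
f = 0 (f = 0*(-1 + 12) = 0*11 = 0)
(-2*f)*(12/(1/(c(3, 3) + 24))) = (-2*0)*(12/(1/(9 + 24))) = 0*(12/(1/33)) = 0*(12*33) = 0*396 = 0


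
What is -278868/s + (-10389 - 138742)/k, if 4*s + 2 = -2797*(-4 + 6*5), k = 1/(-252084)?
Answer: 683488132910592/18181 ≈ 3.7594e+10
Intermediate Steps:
k = -1/252084 ≈ -3.9669e-6
s = -18181 (s = -½ + (-2797*(-4 + 6*5))/4 = -½ + (-2797*(-4 + 30))/4 = -½ + (-2797*26)/4 = -½ + (¼)*(-72722) = -½ - 36361/2 = -18181)
-278868/s + (-10389 - 138742)/k = -278868/(-18181) + (-10389 - 138742)/(-1/252084) = -278868*(-1/18181) - 149131*(-252084) = 278868/18181 + 37593539004 = 683488132910592/18181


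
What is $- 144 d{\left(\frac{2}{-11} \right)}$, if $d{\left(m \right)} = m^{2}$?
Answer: $- \frac{576}{121} \approx -4.7603$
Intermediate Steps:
$- 144 d{\left(\frac{2}{-11} \right)} = - 144 \left(\frac{2}{-11}\right)^{2} = - 144 \left(2 \left(- \frac{1}{11}\right)\right)^{2} = - 144 \left(- \frac{2}{11}\right)^{2} = \left(-144\right) \frac{4}{121} = - \frac{576}{121}$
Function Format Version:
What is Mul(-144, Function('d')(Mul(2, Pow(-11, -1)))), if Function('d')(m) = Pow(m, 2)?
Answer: Rational(-576, 121) ≈ -4.7603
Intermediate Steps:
Mul(-144, Function('d')(Mul(2, Pow(-11, -1)))) = Mul(-144, Pow(Mul(2, Pow(-11, -1)), 2)) = Mul(-144, Pow(Mul(2, Rational(-1, 11)), 2)) = Mul(-144, Pow(Rational(-2, 11), 2)) = Mul(-144, Rational(4, 121)) = Rational(-576, 121)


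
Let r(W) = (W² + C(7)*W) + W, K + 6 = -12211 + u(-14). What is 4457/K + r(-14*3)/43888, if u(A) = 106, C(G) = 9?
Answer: -11208227/33220473 ≈ -0.33739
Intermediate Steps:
K = -12111 (K = -6 + (-12211 + 106) = -6 - 12105 = -12111)
r(W) = W² + 10*W (r(W) = (W² + 9*W) + W = W² + 10*W)
4457/K + r(-14*3)/43888 = 4457/(-12111) + ((-14*3)*(10 - 14*3))/43888 = 4457*(-1/12111) - 42*(10 - 42)*(1/43888) = -4457/12111 - 42*(-32)*(1/43888) = -4457/12111 + 1344*(1/43888) = -4457/12111 + 84/2743 = -11208227/33220473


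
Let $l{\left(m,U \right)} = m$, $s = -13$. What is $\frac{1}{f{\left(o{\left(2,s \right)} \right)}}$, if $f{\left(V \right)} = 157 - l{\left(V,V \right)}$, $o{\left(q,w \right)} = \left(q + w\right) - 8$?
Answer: $\frac{1}{176} \approx 0.0056818$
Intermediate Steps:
$o{\left(q,w \right)} = -8 + q + w$
$f{\left(V \right)} = 157 - V$
$\frac{1}{f{\left(o{\left(2,s \right)} \right)}} = \frac{1}{157 - \left(-8 + 2 - 13\right)} = \frac{1}{157 - -19} = \frac{1}{157 + 19} = \frac{1}{176}$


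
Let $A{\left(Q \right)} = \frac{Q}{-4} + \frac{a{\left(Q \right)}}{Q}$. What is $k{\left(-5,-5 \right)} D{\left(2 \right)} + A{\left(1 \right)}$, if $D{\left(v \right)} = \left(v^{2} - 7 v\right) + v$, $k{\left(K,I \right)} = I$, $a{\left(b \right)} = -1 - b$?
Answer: $\frac{151}{4} \approx 37.75$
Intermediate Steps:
$D{\left(v \right)} = v^{2} - 6 v$
$A{\left(Q \right)} = - \frac{Q}{4} + \frac{-1 - Q}{Q}$ ($A{\left(Q \right)} = \frac{Q}{-4} + \frac{-1 - Q}{Q} = Q \left(- \frac{1}{4}\right) + \frac{-1 - Q}{Q} = - \frac{Q}{4} + \frac{-1 - Q}{Q}$)
$k{\left(-5,-5 \right)} D{\left(2 \right)} + A{\left(1 \right)} = - 5 \cdot 2 \left(-6 + 2\right) - \frac{9}{4} = - 5 \cdot 2 \left(-4\right) - \frac{9}{4} = \left(-5\right) \left(-8\right) - \frac{9}{4} = 40 - \frac{9}{4} = \frac{151}{4}$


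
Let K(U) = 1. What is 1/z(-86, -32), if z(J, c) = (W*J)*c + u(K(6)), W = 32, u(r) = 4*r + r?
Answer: 1/88069 ≈ 1.1355e-5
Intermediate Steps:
u(r) = 5*r
z(J, c) = 5 + 32*J*c (z(J, c) = (32*J)*c + 5*1 = 32*J*c + 5 = 5 + 32*J*c)
1/z(-86, -32) = 1/(5 + 32*(-86)*(-32)) = 1/(5 + 88064) = 1/88069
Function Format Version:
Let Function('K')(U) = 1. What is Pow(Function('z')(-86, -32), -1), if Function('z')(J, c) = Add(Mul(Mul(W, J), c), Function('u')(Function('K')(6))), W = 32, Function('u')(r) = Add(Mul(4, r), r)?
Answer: Rational(1, 88069) ≈ 1.1355e-5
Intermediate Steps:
Function('u')(r) = Mul(5, r)
Function('z')(J, c) = Add(5, Mul(32, J, c)) (Function('z')(J, c) = Add(Mul(Mul(32, J), c), Mul(5, 1)) = Add(Mul(32, J, c), 5) = Add(5, Mul(32, J, c)))
Pow(Function('z')(-86, -32), -1) = Pow(Add(5, Mul(32, -86, -32)), -1) = Pow(Add(5, 88064), -1) = Pow(88069, -1) = Rational(1, 88069)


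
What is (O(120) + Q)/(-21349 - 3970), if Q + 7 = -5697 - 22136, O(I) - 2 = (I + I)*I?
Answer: -962/25319 ≈ -0.037995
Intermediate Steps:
O(I) = 2 + 2*I² (O(I) = 2 + (I + I)*I = 2 + (2*I)*I = 2 + 2*I²)
Q = -27840 (Q = -7 + (-5697 - 22136) = -7 - 27833 = -27840)
(O(120) + Q)/(-21349 - 3970) = ((2 + 2*120²) - 27840)/(-21349 - 3970) = ((2 + 2*14400) - 27840)/(-25319) = ((2 + 28800) - 27840)*(-1/25319) = (28802 - 27840)*(-1/25319) = 962*(-1/25319) = -962/25319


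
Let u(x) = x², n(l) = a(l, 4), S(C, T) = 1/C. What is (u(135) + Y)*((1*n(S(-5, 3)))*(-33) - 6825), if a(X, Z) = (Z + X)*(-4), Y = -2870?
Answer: -97095807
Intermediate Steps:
a(X, Z) = -4*X - 4*Z (a(X, Z) = (X + Z)*(-4) = -4*X - 4*Z)
n(l) = -16 - 4*l (n(l) = -4*l - 4*4 = -4*l - 16 = -16 - 4*l)
(u(135) + Y)*((1*n(S(-5, 3)))*(-33) - 6825) = (135² - 2870)*((1*(-16 - 4/(-5)))*(-33) - 6825) = (18225 - 2870)*((1*(-16 - 4*(-⅕)))*(-33) - 6825) = 15355*((1*(-16 + ⅘))*(-33) - 6825) = 15355*((1*(-76/5))*(-33) - 6825) = 15355*(-76/5*(-33) - 6825) = 15355*(2508/5 - 6825) = 15355*(-31617/5) = -97095807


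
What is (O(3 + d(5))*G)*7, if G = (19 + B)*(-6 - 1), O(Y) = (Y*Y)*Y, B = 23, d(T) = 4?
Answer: -705894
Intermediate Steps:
O(Y) = Y**3 (O(Y) = Y**2*Y = Y**3)
G = -294 (G = (19 + 23)*(-6 - 1) = 42*(-7) = -294)
(O(3 + d(5))*G)*7 = ((3 + 4)**3*(-294))*7 = (7**3*(-294))*7 = (343*(-294))*7 = -100842*7 = -705894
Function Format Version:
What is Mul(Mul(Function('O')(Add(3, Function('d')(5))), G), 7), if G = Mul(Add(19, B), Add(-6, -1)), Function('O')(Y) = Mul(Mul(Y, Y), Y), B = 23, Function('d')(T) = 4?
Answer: -705894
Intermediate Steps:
Function('O')(Y) = Pow(Y, 3) (Function('O')(Y) = Mul(Pow(Y, 2), Y) = Pow(Y, 3))
G = -294 (G = Mul(Add(19, 23), Add(-6, -1)) = Mul(42, -7) = -294)
Mul(Mul(Function('O')(Add(3, Function('d')(5))), G), 7) = Mul(Mul(Pow(Add(3, 4), 3), -294), 7) = Mul(Mul(Pow(7, 3), -294), 7) = Mul(Mul(343, -294), 7) = Mul(-100842, 7) = -705894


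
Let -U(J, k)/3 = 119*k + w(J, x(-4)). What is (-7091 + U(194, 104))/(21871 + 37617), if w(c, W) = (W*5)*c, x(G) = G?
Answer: -32579/59488 ≈ -0.54766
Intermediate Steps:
w(c, W) = 5*W*c (w(c, W) = (5*W)*c = 5*W*c)
U(J, k) = -357*k + 60*J (U(J, k) = -3*(119*k + 5*(-4)*J) = -3*(119*k - 20*J) = -3*(-20*J + 119*k) = -357*k + 60*J)
(-7091 + U(194, 104))/(21871 + 37617) = (-7091 + (-357*104 + 60*194))/(21871 + 37617) = (-7091 + (-37128 + 11640))/59488 = (-7091 - 25488)*(1/59488) = -32579*1/59488 = -32579/59488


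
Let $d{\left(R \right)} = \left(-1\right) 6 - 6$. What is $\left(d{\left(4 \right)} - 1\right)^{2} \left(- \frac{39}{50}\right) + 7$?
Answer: $- \frac{6241}{50} \approx -124.82$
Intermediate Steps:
$d{\left(R \right)} = -12$ ($d{\left(R \right)} = -6 - 6 = -12$)
$\left(d{\left(4 \right)} - 1\right)^{2} \left(- \frac{39}{50}\right) + 7 = \left(-12 - 1\right)^{2} \left(- \frac{39}{50}\right) + 7 = \left(-13\right)^{2} \left(\left(-39\right) \frac{1}{50}\right) + 7 = 169 \left(- \frac{39}{50}\right) + 7 = - \frac{6591}{50} + 7 = - \frac{6241}{50}$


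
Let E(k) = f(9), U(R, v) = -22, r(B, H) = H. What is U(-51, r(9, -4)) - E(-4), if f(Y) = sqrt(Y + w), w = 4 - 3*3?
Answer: -24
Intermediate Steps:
w = -5 (w = 4 - 9 = -5)
f(Y) = sqrt(-5 + Y) (f(Y) = sqrt(Y - 5) = sqrt(-5 + Y))
E(k) = 2 (E(k) = sqrt(-5 + 9) = sqrt(4) = 2)
U(-51, r(9, -4)) - E(-4) = -22 - 1*2 = -22 - 2 = -24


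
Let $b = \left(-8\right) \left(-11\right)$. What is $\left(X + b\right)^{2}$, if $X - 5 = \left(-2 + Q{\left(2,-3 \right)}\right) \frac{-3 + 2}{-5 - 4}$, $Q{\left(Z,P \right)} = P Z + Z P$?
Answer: $\frac{677329}{81} \approx 8362.1$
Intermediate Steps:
$Q{\left(Z,P \right)} = 2 P Z$ ($Q{\left(Z,P \right)} = P Z + P Z = 2 P Z$)
$X = \frac{31}{9}$ ($X = 5 + \left(-2 + 2 \left(-3\right) 2\right) \frac{-3 + 2}{-5 - 4} = 5 + \left(-2 - 12\right) \left(- \frac{1}{-9}\right) = 5 - 14 \left(\left(-1\right) \left(- \frac{1}{9}\right)\right) = 5 - \frac{14}{9} = \frac{31}{9} \approx 3.4444$)
$b = 88$
$\left(X + b\right)^{2} = \left(\frac{31}{9} + 88\right)^{2} = \left(\frac{823}{9}\right)^{2} = \frac{677329}{81}$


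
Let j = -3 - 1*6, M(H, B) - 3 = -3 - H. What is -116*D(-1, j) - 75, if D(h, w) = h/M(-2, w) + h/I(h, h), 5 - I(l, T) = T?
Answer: 7/3 ≈ 2.3333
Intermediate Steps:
I(l, T) = 5 - T
M(H, B) = -H (M(H, B) = 3 + (-3 - H) = -H)
j = -9 (j = -3 - 6 = -9)
D(h, w) = h/2 + h/(5 - h) (D(h, w) = h/((-1*(-2))) + h/(5 - h) = h/2 + h/(5 - h))
-116*D(-1, j) - 75 = -58*(-1)*(-7 - 1)/(-5 - 1) - 75 = -58*(-1)*(-8)/(-6) - 75 = -58*(-1)*(-1)*(-8)/6 - 75 = -116*(-⅔) - 75 = 232/3 - 75 = 7/3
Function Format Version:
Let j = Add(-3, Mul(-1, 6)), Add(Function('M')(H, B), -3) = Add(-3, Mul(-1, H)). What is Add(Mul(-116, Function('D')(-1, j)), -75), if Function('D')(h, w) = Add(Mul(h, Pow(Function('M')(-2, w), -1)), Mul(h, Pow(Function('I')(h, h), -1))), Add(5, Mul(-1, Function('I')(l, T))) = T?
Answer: Rational(7, 3) ≈ 2.3333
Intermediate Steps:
Function('I')(l, T) = Add(5, Mul(-1, T))
Function('M')(H, B) = Mul(-1, H) (Function('M')(H, B) = Add(3, Add(-3, Mul(-1, H))) = Mul(-1, H))
j = -9 (j = Add(-3, -6) = -9)
Function('D')(h, w) = Add(Mul(Rational(1, 2), h), Mul(h, Pow(Add(5, Mul(-1, h)), -1))) (Function('D')(h, w) = Add(Mul(h, Pow(Mul(-1, -2), -1)), Mul(h, Pow(Add(5, Mul(-1, h)), -1))) = Add(Mul(h, Pow(2, -1)), Mul(h, Pow(Add(5, Mul(-1, h)), -1))) = Add(Mul(h, Rational(1, 2)), Mul(h, Pow(Add(5, Mul(-1, h)), -1))) = Add(Mul(Rational(1, 2), h), Mul(h, Pow(Add(5, Mul(-1, h)), -1))))
Add(Mul(-116, Function('D')(-1, j)), -75) = Add(Mul(-116, Mul(Rational(1, 2), -1, Pow(Add(-5, -1), -1), Add(-7, -1))), -75) = Add(Mul(-116, Mul(Rational(1, 2), -1, Pow(-6, -1), -8)), -75) = Add(Mul(-116, Mul(Rational(1, 2), -1, Rational(-1, 6), -8)), -75) = Add(Mul(-116, Rational(-2, 3)), -75) = Add(Rational(232, 3), -75) = Rational(7, 3)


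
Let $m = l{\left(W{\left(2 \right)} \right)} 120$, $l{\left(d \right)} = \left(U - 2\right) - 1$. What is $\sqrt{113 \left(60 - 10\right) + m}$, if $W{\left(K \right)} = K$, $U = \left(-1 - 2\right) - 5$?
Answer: $\sqrt{4330} \approx 65.803$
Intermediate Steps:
$U = -8$ ($U = -3 - 5 = -8$)
$l{\left(d \right)} = -11$ ($l{\left(d \right)} = \left(-8 - 2\right) - 1 = -10 - 1 = -11$)
$m = -1320$ ($m = \left(-11\right) 120 = -1320$)
$\sqrt{113 \left(60 - 10\right) + m} = \sqrt{113 \left(60 - 10\right) - 1320} = \sqrt{113 \cdot 50 - 1320} = \sqrt{5650 - 1320} = \sqrt{4330}$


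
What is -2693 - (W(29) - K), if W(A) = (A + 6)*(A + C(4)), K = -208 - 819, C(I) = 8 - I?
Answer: -4875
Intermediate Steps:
K = -1027
W(A) = (4 + A)*(6 + A) (W(A) = (A + 6)*(A + (8 - 1*4)) = (6 + A)*(A + (8 - 4)) = (6 + A)*(A + 4) = (6 + A)*(4 + A) = (4 + A)*(6 + A))
-2693 - (W(29) - K) = -2693 - ((24 + 29² + 10*29) - 1*(-1027)) = -2693 - ((24 + 841 + 290) + 1027) = -2693 - (1155 + 1027) = -2693 - 1*2182 = -2693 - 2182 = -4875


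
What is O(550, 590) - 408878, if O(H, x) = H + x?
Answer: -407738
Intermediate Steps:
O(550, 590) - 408878 = (550 + 590) - 408878 = 1140 - 408878 = -407738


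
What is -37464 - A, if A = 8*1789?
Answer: -51776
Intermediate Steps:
A = 14312
-37464 - A = -37464 - 1*14312 = -37464 - 14312 = -51776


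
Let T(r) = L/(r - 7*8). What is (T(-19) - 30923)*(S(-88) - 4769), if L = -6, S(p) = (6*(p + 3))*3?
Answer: 4869586827/25 ≈ 1.9478e+8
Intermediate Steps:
S(p) = 54 + 18*p (S(p) = (6*(3 + p))*3 = (18 + 6*p)*3 = 54 + 18*p)
T(r) = -6/(-56 + r) (T(r) = -6/(r - 7*8) = -6/(r - 56) = -6/(-56 + r))
(T(-19) - 30923)*(S(-88) - 4769) = (-6/(-56 - 19) - 30923)*((54 + 18*(-88)) - 4769) = (-6/(-75) - 30923)*((54 - 1584) - 4769) = (-6*(-1/75) - 30923)*(-1530 - 4769) = (2/25 - 30923)*(-6299) = -773073/25*(-6299) = 4869586827/25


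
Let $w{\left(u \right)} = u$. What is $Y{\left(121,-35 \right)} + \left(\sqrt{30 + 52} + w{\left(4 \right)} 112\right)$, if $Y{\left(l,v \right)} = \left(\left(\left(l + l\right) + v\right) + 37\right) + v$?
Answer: $657 + \sqrt{82} \approx 666.06$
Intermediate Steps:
$Y{\left(l,v \right)} = 37 + 2 l + 2 v$ ($Y{\left(l,v \right)} = \left(\left(2 l + v\right) + 37\right) + v = \left(\left(v + 2 l\right) + 37\right) + v = \left(37 + v + 2 l\right) + v = 37 + 2 l + 2 v$)
$Y{\left(121,-35 \right)} + \left(\sqrt{30 + 52} + w{\left(4 \right)} 112\right) = \left(37 + 2 \cdot 121 + 2 \left(-35\right)\right) + \left(\sqrt{30 + 52} + 4 \cdot 112\right) = \left(37 + 242 - 70\right) + \left(\sqrt{82} + 448\right) = 209 + \left(448 + \sqrt{82}\right) = 657 + \sqrt{82}$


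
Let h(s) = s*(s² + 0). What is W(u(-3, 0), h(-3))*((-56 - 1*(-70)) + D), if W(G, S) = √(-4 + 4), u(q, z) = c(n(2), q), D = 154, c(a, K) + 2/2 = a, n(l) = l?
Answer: 0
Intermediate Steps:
c(a, K) = -1 + a
h(s) = s³ (h(s) = s*s² = s³)
u(q, z) = 1 (u(q, z) = -1 + 2 = 1)
W(G, S) = 0 (W(G, S) = √0 = 0)
W(u(-3, 0), h(-3))*((-56 - 1*(-70)) + D) = 0*((-56 - 1*(-70)) + 154) = 0*((-56 + 70) + 154) = 0*(14 + 154) = 0*168 = 0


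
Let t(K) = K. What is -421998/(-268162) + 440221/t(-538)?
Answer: -58911754439/72135578 ≈ -816.68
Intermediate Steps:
-421998/(-268162) + 440221/t(-538) = -421998/(-268162) + 440221/(-538) = -421998*(-1/268162) + 440221*(-1/538) = 210999/134081 - 440221/538 = -58911754439/72135578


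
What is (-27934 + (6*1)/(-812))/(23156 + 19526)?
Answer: -11341207/17328892 ≈ -0.65447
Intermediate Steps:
(-27934 + (6*1)/(-812))/(23156 + 19526) = (-27934 + 6*(-1/812))/42682 = (-27934 - 3/406)*(1/42682) = -11341207/406*1/42682 = -11341207/17328892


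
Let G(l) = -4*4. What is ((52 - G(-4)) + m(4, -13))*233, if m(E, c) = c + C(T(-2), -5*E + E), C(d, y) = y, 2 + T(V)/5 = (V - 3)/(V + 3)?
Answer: 9087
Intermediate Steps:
T(V) = -10 + 5*(-3 + V)/(3 + V) (T(V) = -10 + 5*((V - 3)/(V + 3)) = -10 + 5*((-3 + V)/(3 + V)) = -10 + 5*(-3 + V)/(3 + V))
G(l) = -16
m(E, c) = c - 4*E (m(E, c) = c + (-5*E + E) = c - 4*E)
((52 - G(-4)) + m(4, -13))*233 = ((52 - 1*(-16)) + (-13 - 4*4))*233 = ((52 + 16) + (-13 - 16))*233 = (68 - 29)*233 = 39*233 = 9087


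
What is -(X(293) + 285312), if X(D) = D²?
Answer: -371161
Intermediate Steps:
-(X(293) + 285312) = -(293² + 285312) = -(85849 + 285312) = -1*371161 = -371161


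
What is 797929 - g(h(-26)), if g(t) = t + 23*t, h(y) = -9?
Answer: 798145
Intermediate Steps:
g(t) = 24*t
797929 - g(h(-26)) = 797929 - 24*(-9) = 797929 - 1*(-216) = 797929 + 216 = 798145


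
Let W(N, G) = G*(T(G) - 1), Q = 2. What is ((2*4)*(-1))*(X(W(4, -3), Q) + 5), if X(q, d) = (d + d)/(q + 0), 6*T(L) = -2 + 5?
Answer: -184/3 ≈ -61.333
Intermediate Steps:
T(L) = 1/2 (T(L) = (-2 + 5)/6 = (1/6)*3 = 1/2)
W(N, G) = -G/2 (W(N, G) = G*(1/2 - 1) = G*(-1/2) = -G/2)
X(q, d) = 2*d/q (X(q, d) = (2*d)/q = 2*d/q)
((2*4)*(-1))*(X(W(4, -3), Q) + 5) = ((2*4)*(-1))*(2*2/(-1/2*(-3)) + 5) = (8*(-1))*(2*2/(3/2) + 5) = -8*(2*2*(2/3) + 5) = -8*(8/3 + 5) = -8*23/3 = -184/3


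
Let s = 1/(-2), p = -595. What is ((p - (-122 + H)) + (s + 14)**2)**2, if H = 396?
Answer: 7546009/16 ≈ 4.7163e+5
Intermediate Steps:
s = -1/2 ≈ -0.50000
((p - (-122 + H)) + (s + 14)**2)**2 = ((-595 - (-122 + 396)) + (-1/2 + 14)**2)**2 = ((-595 - 1*274) + (27/2)**2)**2 = ((-595 - 274) + 729/4)**2 = (-869 + 729/4)**2 = (-2747/4)**2 = 7546009/16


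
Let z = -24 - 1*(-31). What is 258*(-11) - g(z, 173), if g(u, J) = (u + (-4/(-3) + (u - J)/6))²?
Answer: -28906/9 ≈ -3211.8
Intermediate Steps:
z = 7 (z = -24 + 31 = 7)
g(u, J) = (4/3 - J/6 + 7*u/6)² (g(u, J) = (u + (-4*(-⅓) + (u - J)*(⅙)))² = (u + (4/3 + (-J/6 + u/6)))² = (u + (4/3 - J/6 + u/6))² = (4/3 - J/6 + 7*u/6)²)
258*(-11) - g(z, 173) = 258*(-11) - (8 - 1*173 + 7*7)²/36 = -2838 - (8 - 173 + 49)²/36 = -2838 - (-116)²/36 = -2838 - 13456/36 = -2838 - 1*3364/9 = -2838 - 3364/9 = -28906/9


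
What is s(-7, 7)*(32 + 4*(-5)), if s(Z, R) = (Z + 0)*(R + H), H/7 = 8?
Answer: -5292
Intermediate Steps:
H = 56 (H = 7*8 = 56)
s(Z, R) = Z*(56 + R) (s(Z, R) = (Z + 0)*(R + 56) = Z*(56 + R))
s(-7, 7)*(32 + 4*(-5)) = (-7*(56 + 7))*(32 + 4*(-5)) = (-7*63)*(32 - 20) = -441*12 = -5292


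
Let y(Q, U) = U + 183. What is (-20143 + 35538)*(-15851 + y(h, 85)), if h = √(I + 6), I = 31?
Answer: -239900285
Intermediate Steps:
h = √37 (h = √(31 + 6) = √37 ≈ 6.0828)
y(Q, U) = 183 + U
(-20143 + 35538)*(-15851 + y(h, 85)) = (-20143 + 35538)*(-15851 + (183 + 85)) = 15395*(-15851 + 268) = 15395*(-15583) = -239900285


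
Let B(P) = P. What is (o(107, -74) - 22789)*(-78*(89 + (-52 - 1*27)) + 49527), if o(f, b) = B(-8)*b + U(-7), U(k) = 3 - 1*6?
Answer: -1082183400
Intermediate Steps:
U(k) = -3 (U(k) = 3 - 6 = -3)
o(f, b) = -3 - 8*b (o(f, b) = -8*b - 3 = -3 - 8*b)
(o(107, -74) - 22789)*(-78*(89 + (-52 - 1*27)) + 49527) = ((-3 - 8*(-74)) - 22789)*(-78*(89 + (-52 - 1*27)) + 49527) = ((-3 + 592) - 22789)*(-78*(89 + (-52 - 27)) + 49527) = (589 - 22789)*(-78*(89 - 79) + 49527) = -22200*(-78*10 + 49527) = -22200*(-780 + 49527) = -22200*48747 = -1082183400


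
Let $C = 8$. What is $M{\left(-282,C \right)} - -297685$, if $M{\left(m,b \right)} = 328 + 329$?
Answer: $298342$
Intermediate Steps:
$M{\left(m,b \right)} = 657$
$M{\left(-282,C \right)} - -297685 = 657 - -297685 = 657 + 297685 = 298342$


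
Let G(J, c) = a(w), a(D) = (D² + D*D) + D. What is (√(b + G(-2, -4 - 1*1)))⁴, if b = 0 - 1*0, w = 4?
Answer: 1296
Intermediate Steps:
a(D) = D + 2*D² (a(D) = (D² + D²) + D = 2*D² + D = D + 2*D²)
G(J, c) = 36 (G(J, c) = 4*(1 + 2*4) = 4*(1 + 8) = 4*9 = 36)
b = 0 (b = 0 + 0 = 0)
(√(b + G(-2, -4 - 1*1)))⁴ = (√(0 + 36))⁴ = (√36)⁴ = 6⁴ = 1296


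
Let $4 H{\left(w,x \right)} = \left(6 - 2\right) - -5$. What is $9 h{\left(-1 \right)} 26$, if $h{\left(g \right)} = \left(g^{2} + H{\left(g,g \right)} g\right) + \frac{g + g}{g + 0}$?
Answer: $\frac{351}{2} \approx 175.5$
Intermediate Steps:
$H{\left(w,x \right)} = \frac{9}{4}$ ($H{\left(w,x \right)} = \frac{\left(6 - 2\right) - -5}{4} = \frac{4 + 5}{4} = \frac{1}{4} \cdot 9 = \frac{9}{4}$)
$h{\left(g \right)} = 2 + g^{2} + \frac{9 g}{4}$ ($h{\left(g \right)} = \left(g^{2} + \frac{9 g}{4}\right) + \frac{g + g}{g + 0} = \left(g^{2} + \frac{9 g}{4}\right) + \frac{2 g}{g} = \left(g^{2} + \frac{9 g}{4}\right) + 2 = 2 + g^{2} + \frac{9 g}{4}$)
$9 h{\left(-1 \right)} 26 = 9 \left(2 + \left(-1\right)^{2} + \frac{9}{4} \left(-1\right)\right) 26 = 9 \left(2 + 1 - \frac{9}{4}\right) 26 = 9 \cdot \frac{3}{4} \cdot 26 = \frac{27}{4} \cdot 26 = \frac{351}{2}$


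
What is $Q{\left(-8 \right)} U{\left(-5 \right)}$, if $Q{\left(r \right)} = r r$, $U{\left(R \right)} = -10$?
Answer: $-640$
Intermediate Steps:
$Q{\left(r \right)} = r^{2}$
$Q{\left(-8 \right)} U{\left(-5 \right)} = \left(-8\right)^{2} \left(-10\right) = 64 \left(-10\right) = -640$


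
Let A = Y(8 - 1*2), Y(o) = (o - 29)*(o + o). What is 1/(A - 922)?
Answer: -1/1198 ≈ -0.00083472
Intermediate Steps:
Y(o) = 2*o*(-29 + o) (Y(o) = (-29 + o)*(2*o) = 2*o*(-29 + o))
A = -276 (A = 2*(8 - 1*2)*(-29 + (8 - 1*2)) = 2*(8 - 2)*(-29 + (8 - 2)) = 2*6*(-29 + 6) = 2*6*(-23) = -276)
1/(A - 922) = 1/(-276 - 922) = 1/(-1198) = -1/1198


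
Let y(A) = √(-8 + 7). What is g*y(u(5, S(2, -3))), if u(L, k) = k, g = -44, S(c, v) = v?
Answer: -44*I ≈ -44.0*I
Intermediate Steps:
y(A) = I (y(A) = √(-1) = I)
g*y(u(5, S(2, -3))) = -44*I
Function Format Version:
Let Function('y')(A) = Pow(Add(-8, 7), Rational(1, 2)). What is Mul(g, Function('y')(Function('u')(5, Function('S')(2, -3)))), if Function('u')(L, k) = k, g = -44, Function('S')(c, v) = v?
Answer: Mul(-44, I) ≈ Mul(-44.000, I)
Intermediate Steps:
Function('y')(A) = I (Function('y')(A) = Pow(-1, Rational(1, 2)) = I)
Mul(g, Function('y')(Function('u')(5, Function('S')(2, -3)))) = Mul(-44, I)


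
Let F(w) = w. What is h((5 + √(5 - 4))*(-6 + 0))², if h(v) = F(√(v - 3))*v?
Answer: -50544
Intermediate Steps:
h(v) = v*√(-3 + v) (h(v) = √(v - 3)*v = √(-3 + v)*v = v*√(-3 + v))
h((5 + √(5 - 4))*(-6 + 0))² = (((5 + √(5 - 4))*(-6 + 0))*√(-3 + (5 + √(5 - 4))*(-6 + 0)))² = (((5 + √1)*(-6))*√(-3 + (5 + √1)*(-6)))² = (((5 + 1)*(-6))*√(-3 + (5 + 1)*(-6)))² = ((6*(-6))*√(-3 + 6*(-6)))² = (-36*√(-3 - 36))² = (-36*I*√39)² = -50544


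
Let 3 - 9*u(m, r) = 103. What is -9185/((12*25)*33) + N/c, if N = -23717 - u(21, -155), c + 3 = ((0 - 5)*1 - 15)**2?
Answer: -1444453/23820 ≈ -60.640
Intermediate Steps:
u(m, r) = -100/9 (u(m, r) = 1/3 - 1/9*103 = 1/3 - 103/9 = -100/9)
c = 397 (c = -3 + ((0 - 5)*1 - 15)**2 = -3 + (-5*1 - 15)**2 = -3 + (-5 - 15)**2 = -3 + (-20)**2 = -3 + 400 = 397)
N = -213353/9 (N = -23717 - 1*(-100/9) = -23717 + 100/9 = -213353/9 ≈ -23706.)
-9185/((12*25)*33) + N/c = -9185/((12*25)*33) - 213353/9/397 = -9185/(300*33) - 213353/9*1/397 = -9185/9900 - 213353/3573 = -9185*1/9900 - 213353/3573 = -167/180 - 213353/3573 = -1444453/23820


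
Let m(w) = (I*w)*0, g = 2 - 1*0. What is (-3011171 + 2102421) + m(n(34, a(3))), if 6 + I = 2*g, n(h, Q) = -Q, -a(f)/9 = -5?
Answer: -908750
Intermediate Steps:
g = 2 (g = 2 + 0 = 2)
a(f) = 45 (a(f) = -9*(-5) = 45)
I = -2 (I = -6 + 2*2 = -6 + 4 = -2)
m(w) = 0 (m(w) = -2*w*0 = 0)
(-3011171 + 2102421) + m(n(34, a(3))) = (-3011171 + 2102421) + 0 = -908750 + 0 = -908750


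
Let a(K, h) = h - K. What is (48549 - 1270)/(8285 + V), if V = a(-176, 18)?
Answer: 47279/8479 ≈ 5.5760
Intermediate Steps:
V = 194 (V = 18 - 1*(-176) = 18 + 176 = 194)
(48549 - 1270)/(8285 + V) = (48549 - 1270)/(8285 + 194) = 47279/8479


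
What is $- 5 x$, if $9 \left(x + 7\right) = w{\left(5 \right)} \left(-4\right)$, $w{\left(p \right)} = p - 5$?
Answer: $35$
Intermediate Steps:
$w{\left(p \right)} = -5 + p$
$x = -7$ ($x = -7 + \frac{\left(-5 + 5\right) \left(-4\right)}{9} = -7 + \frac{0 \left(-4\right)}{9} = -7 + \frac{1}{9} \cdot 0 = -7 + 0 = -7$)
$- 5 x = \left(-5\right) \left(-7\right) = 35$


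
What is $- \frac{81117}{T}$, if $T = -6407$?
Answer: $\frac{81117}{6407} \approx 12.661$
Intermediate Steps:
$- \frac{81117}{T} = - \frac{81117}{-6407} = \left(-81117\right) \left(- \frac{1}{6407}\right) = \frac{81117}{6407}$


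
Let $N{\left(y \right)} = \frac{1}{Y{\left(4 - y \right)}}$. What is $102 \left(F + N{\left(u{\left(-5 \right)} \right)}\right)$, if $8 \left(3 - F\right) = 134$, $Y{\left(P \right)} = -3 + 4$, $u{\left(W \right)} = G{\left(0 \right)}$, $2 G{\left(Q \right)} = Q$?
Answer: $- \frac{2601}{2} \approx -1300.5$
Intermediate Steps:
$G{\left(Q \right)} = \frac{Q}{2}$
$u{\left(W \right)} = 0$ ($u{\left(W \right)} = \frac{1}{2} \cdot 0 = 0$)
$Y{\left(P \right)} = 1$
$N{\left(y \right)} = 1$ ($N{\left(y \right)} = 1^{-1} = 1$)
$F = - \frac{55}{4}$ ($F = 3 - \frac{67}{4} = - \frac{55}{4} \approx -13.75$)
$102 \left(F + N{\left(u{\left(-5 \right)} \right)}\right) = 102 \left(- \frac{55}{4} + 1\right) = 102 \left(- \frac{51}{4}\right) = - \frac{2601}{2}$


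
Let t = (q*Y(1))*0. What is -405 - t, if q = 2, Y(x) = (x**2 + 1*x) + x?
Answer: -405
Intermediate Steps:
Y(x) = x**2 + 2*x (Y(x) = (x**2 + x) + x = (x + x**2) + x = x**2 + 2*x)
t = 0 (t = (2*(1*(2 + 1)))*0 = (2*(1*3))*0 = (2*3)*0 = 6*0 = 0)
-405 - t = -405 - 1*0 = -405 + 0 = -405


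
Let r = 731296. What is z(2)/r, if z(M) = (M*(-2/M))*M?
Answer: -1/182824 ≈ -5.4697e-6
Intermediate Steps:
z(M) = -2*M
z(2)/r = -2*2/731296 = -4*1/731296 = -1/182824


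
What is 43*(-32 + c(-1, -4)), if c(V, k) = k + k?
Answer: -1720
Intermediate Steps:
c(V, k) = 2*k
43*(-32 + c(-1, -4)) = 43*(-32 + 2*(-4)) = 43*(-32 - 8) = 43*(-40) = -1720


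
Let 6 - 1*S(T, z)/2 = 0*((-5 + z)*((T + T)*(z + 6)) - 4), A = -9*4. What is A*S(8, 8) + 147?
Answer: -285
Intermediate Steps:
A = -36
S(T, z) = 12 (S(T, z) = 12 - 0*((-5 + z)*((T + T)*(z + 6)) - 4) = 12 - 0*((-5 + z)*((2*T)*(6 + z)) - 4) = 12 - 0*((-5 + z)*(2*T*(6 + z)) - 4) = 12 - 0*(2*T*(-5 + z)*(6 + z) - 4) = 12 - 0*(-4 + 2*T*(-5 + z)*(6 + z)) = 12 - 2*0 = 12 + 0 = 12)
A*S(8, 8) + 147 = -36*12 + 147 = -432 + 147 = -285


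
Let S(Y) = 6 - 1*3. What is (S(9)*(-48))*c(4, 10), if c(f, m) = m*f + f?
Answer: -6336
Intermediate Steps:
S(Y) = 3 (S(Y) = 6 - 3 = 3)
c(f, m) = f + f*m (c(f, m) = f*m + f = f + f*m)
(S(9)*(-48))*c(4, 10) = (3*(-48))*(4*(1 + 10)) = -576*11 = -144*44 = -6336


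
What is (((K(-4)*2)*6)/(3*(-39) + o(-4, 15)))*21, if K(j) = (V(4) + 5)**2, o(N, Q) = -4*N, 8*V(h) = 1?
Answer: -105903/1616 ≈ -65.534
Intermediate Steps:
V(h) = 1/8 (V(h) = (1/8)*1 = 1/8)
K(j) = 1681/64 (K(j) = (1/8 + 5)**2 = (41/8)**2 = 1681/64)
(((K(-4)*2)*6)/(3*(-39) + o(-4, 15)))*21 = ((((1681/64)*2)*6)/(3*(-39) - 4*(-4)))*21 = (((1681/32)*6)/(-117 + 16))*21 = ((5043/16)/(-101))*21 = ((5043/16)*(-1/101))*21 = -5043/1616*21 = -105903/1616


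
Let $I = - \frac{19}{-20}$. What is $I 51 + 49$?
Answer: $\frac{1949}{20} \approx 97.45$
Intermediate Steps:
$I = \frac{19}{20}$ ($I = \left(-19\right) \left(- \frac{1}{20}\right) = \frac{19}{20} \approx 0.95$)
$I 51 + 49 = \frac{19}{20} \cdot 51 + 49 = \frac{969}{20} + 49 = \frac{1949}{20}$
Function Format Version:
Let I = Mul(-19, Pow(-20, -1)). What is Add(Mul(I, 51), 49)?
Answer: Rational(1949, 20) ≈ 97.450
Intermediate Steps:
I = Rational(19, 20) (I = Mul(-19, Rational(-1, 20)) = Rational(19, 20) ≈ 0.95000)
Add(Mul(I, 51), 49) = Add(Mul(Rational(19, 20), 51), 49) = Add(Rational(969, 20), 49) = Rational(1949, 20)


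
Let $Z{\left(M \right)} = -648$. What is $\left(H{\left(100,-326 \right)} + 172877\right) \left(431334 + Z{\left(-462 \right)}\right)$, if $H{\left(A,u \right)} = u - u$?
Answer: $74455703622$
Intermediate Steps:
$H{\left(A,u \right)} = 0$
$\left(H{\left(100,-326 \right)} + 172877\right) \left(431334 + Z{\left(-462 \right)}\right) = \left(0 + 172877\right) \left(431334 - 648\right) = 172877 \cdot 430686 = 74455703622$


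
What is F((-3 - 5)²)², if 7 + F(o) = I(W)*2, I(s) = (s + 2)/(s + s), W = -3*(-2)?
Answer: 289/9 ≈ 32.111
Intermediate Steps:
W = 6
I(s) = (2 + s)/(2*s) (I(s) = (2 + s)/((2*s)) = (2 + s)*(1/(2*s)) = (2 + s)/(2*s))
F(o) = -17/3 (F(o) = -7 + ((½)*(2 + 6)/6)*2 = -7 + ((½)*(⅙)*8)*2 = -7 + (⅔)*2 = -7 + 4/3 = -17/3)
F((-3 - 5)²)² = (-17/3)² = 289/9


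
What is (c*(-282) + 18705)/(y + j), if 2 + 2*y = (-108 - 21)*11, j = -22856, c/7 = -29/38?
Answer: -256012/298509 ≈ -0.85764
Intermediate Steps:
c = -203/38 (c = 7*(-29/38) = -203/38 ≈ -5.3421)
y = -1421/2 (y = -1 + ((-108 - 21)*11)/2 = -1 + (-129*11)/2 = -1 + (1/2)*(-1419) = -1 - 1419/2 = -1421/2 ≈ -710.50)
(c*(-282) + 18705)/(y + j) = (-203/38*(-282) + 18705)/(-1421/2 - 22856) = (28623/19 + 18705)/(-47133/2) = (384018/19)*(-2/47133) = -256012/298509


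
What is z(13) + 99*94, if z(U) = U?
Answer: 9319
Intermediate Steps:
z(13) + 99*94 = 13 + 99*94 = 13 + 9306 = 9319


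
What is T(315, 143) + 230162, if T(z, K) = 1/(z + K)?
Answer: 105414197/458 ≈ 2.3016e+5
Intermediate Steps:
T(z, K) = 1/(K + z)
T(315, 143) + 230162 = 1/(143 + 315) + 230162 = 1/458 + 230162 = 105414197/458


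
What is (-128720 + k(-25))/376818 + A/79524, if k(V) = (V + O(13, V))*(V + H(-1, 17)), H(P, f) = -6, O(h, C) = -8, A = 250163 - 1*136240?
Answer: 5462210131/4994345772 ≈ 1.0937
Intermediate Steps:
A = 113923 (A = 250163 - 136240 = 113923)
k(V) = (-8 + V)*(-6 + V) (k(V) = (V - 8)*(V - 6) = (-8 + V)*(-6 + V))
(-128720 + k(-25))/376818 + A/79524 = (-128720 + (48 + (-25)² - 14*(-25)))/376818 + 113923/79524 = (-128720 + (48 + 625 + 350))*(1/376818) + 113923*(1/79524) = (-128720 + 1023)*(1/376818) + 113923/79524 = -127697*1/376818 + 113923/79524 = -127697/376818 + 113923/79524 = 5462210131/4994345772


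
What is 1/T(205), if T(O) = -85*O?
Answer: -1/17425 ≈ -5.7389e-5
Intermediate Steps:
1/T(205) = 1/(-85*205) = 1/(-17425) = -1/17425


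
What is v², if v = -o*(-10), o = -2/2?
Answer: 100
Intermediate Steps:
o = -1 (o = -2*½ = -1)
v = -10 (v = -1*(-1)*(-10) = 1*(-10) = -10)
v² = (-10)² = 100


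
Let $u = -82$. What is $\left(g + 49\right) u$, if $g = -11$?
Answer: $-3116$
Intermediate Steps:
$\left(g + 49\right) u = \left(-11 + 49\right) \left(-82\right) = 38 \left(-82\right) = -3116$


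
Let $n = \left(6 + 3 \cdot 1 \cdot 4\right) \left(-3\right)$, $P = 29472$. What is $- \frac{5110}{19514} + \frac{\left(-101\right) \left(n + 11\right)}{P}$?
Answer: $- \frac{32926309}{287558304} \approx -0.1145$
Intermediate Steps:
$n = -54$ ($n = \left(6 + 3 \cdot 4\right) \left(-3\right) = \left(6 + 12\right) \left(-3\right) = 18 \left(-3\right) = -54$)
$- \frac{5110}{19514} + \frac{\left(-101\right) \left(n + 11\right)}{P} = - \frac{5110}{19514} + \frac{\left(-101\right) \left(-54 + 11\right)}{29472} = \left(-5110\right) \frac{1}{19514} + \left(-101\right) \left(-43\right) \frac{1}{29472} = - \frac{2555}{9757} + 4343 \cdot \frac{1}{29472} = - \frac{2555}{9757} + \frac{4343}{29472} = - \frac{32926309}{287558304}$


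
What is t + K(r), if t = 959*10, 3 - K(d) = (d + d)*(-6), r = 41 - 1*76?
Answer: 9173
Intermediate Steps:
r = -35 (r = 41 - 76 = -35)
K(d) = 3 + 12*d (K(d) = 3 - (d + d)*(-6) = 3 - 2*d*(-6) = 3 - (-12)*d = 3 + 12*d)
t = 9590
t + K(r) = 9590 + (3 + 12*(-35)) = 9590 + (3 - 420) = 9590 - 417 = 9173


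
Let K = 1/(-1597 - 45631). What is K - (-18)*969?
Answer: 823750775/47228 ≈ 17442.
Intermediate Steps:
K = -1/47228 (K = 1/(-47228) = -1/47228 ≈ -2.1174e-5)
K - (-18)*969 = -1/47228 - (-18)*969 = -1/47228 - 1*(-17442) = -1/47228 + 17442 = 823750775/47228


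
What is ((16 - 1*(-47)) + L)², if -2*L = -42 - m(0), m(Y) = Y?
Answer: 7056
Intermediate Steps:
L = 21 (L = -(-42 - 1*0)/2 = -(-42 + 0)/2 = -½*(-42) = 21)
((16 - 1*(-47)) + L)² = ((16 - 1*(-47)) + 21)² = ((16 + 47) + 21)² = (63 + 21)² = 84² = 7056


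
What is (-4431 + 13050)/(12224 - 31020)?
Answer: -8619/18796 ≈ -0.45856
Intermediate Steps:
(-4431 + 13050)/(12224 - 31020) = 8619/(-18796) = 8619*(-1/18796) = -8619/18796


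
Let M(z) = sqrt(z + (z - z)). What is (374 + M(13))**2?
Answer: (374 + sqrt(13))**2 ≈ 1.4259e+5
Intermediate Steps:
M(z) = sqrt(z) (M(z) = sqrt(z + 0) = sqrt(z))
(374 + M(13))**2 = (374 + sqrt(13))**2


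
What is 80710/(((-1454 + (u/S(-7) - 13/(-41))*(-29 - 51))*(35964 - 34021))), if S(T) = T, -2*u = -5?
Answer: -11581885/404511227 ≈ -0.028632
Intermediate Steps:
u = 5/2 (u = -½*(-5) = 5/2 ≈ 2.5000)
80710/(((-1454 + (u/S(-7) - 13/(-41))*(-29 - 51))*(35964 - 34021))) = 80710/(((-1454 + ((5/2)/(-7) - 13/(-41))*(-29 - 51))*(35964 - 34021))) = 80710/(((-1454 + ((5/2)*(-⅐) - 13*(-1/41))*(-80))*1943)) = 80710/(((-1454 + (-5/14 + 13/41)*(-80))*1943)) = 80710/(((-1454 - 23/574*(-80))*1943)) = 80710/(((-1454 + 920/287)*1943)) = 80710/((-416378/287*1943)) = 80710/(-809022454/287) = 80710*(-287/809022454) = -11581885/404511227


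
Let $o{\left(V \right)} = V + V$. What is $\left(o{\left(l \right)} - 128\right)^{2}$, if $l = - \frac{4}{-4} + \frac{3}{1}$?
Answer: $14400$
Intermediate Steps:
$l = 4$ ($l = \left(-4\right) \left(- \frac{1}{4}\right) + 3 \cdot 1 = 1 + 3 = 4$)
$o{\left(V \right)} = 2 V$
$\left(o{\left(l \right)} - 128\right)^{2} = \left(2 \cdot 4 - 128\right)^{2} = \left(8 - 128\right)^{2} = \left(-120\right)^{2} = 14400$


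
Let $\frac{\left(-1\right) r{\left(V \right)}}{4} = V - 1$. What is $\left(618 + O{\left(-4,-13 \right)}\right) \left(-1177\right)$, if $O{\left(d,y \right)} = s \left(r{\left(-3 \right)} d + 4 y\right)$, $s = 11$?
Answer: $774466$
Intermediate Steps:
$r{\left(V \right)} = 4 - 4 V$ ($r{\left(V \right)} = - 4 \left(V - 1\right) = - 4 \left(-1 + V\right) = 4 - 4 V$)
$O{\left(d,y \right)} = 44 y + 176 d$ ($O{\left(d,y \right)} = 11 \left(\left(4 - -12\right) d + 4 y\right) = 11 \left(\left(4 + 12\right) d + 4 y\right) = 11 \left(16 d + 4 y\right) = 11 \left(4 y + 16 d\right) = 44 y + 176 d$)
$\left(618 + O{\left(-4,-13 \right)}\right) \left(-1177\right) = \left(618 + \left(44 \left(-13\right) + 176 \left(-4\right)\right)\right) \left(-1177\right) = \left(618 - 1276\right) \left(-1177\right) = \left(-658\right) \left(-1177\right) = 774466$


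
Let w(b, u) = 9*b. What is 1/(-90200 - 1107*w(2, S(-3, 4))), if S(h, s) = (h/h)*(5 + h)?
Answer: -1/110126 ≈ -9.0805e-6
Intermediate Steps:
S(h, s) = 5 + h (S(h, s) = 1*(5 + h) = 5 + h)
1/(-90200 - 1107*w(2, S(-3, 4))) = 1/(-90200 - 9963*2) = 1/(-90200 - 1107*18) = 1/(-90200 - 19926) = 1/(-110126) = -1/110126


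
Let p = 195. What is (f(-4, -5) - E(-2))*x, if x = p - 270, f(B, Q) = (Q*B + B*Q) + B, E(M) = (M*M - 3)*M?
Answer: -2850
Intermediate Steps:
E(M) = M*(-3 + M²) (E(M) = (M² - 3)*M = (-3 + M²)*M = M*(-3 + M²))
f(B, Q) = B + 2*B*Q (f(B, Q) = (B*Q + B*Q) + B = 2*B*Q + B = B + 2*B*Q)
x = -75 (x = 195 - 270 = -75)
(f(-4, -5) - E(-2))*x = (-4*(1 + 2*(-5)) - (-2)*(-3 + (-2)²))*(-75) = (-4*(1 - 10) - (-2)*(-3 + 4))*(-75) = (-4*(-9) - (-2))*(-75) = (36 - 1*(-2))*(-75) = (36 + 2)*(-75) = 38*(-75) = -2850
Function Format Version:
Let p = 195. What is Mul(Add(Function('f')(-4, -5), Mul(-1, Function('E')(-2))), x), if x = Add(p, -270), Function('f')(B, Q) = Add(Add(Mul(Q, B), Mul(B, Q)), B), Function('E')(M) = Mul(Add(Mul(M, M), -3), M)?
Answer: -2850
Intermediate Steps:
Function('E')(M) = Mul(M, Add(-3, Pow(M, 2))) (Function('E')(M) = Mul(Add(Pow(M, 2), -3), M) = Mul(Add(-3, Pow(M, 2)), M) = Mul(M, Add(-3, Pow(M, 2))))
Function('f')(B, Q) = Add(B, Mul(2, B, Q)) (Function('f')(B, Q) = Add(Add(Mul(B, Q), Mul(B, Q)), B) = Add(Mul(2, B, Q), B) = Add(B, Mul(2, B, Q)))
x = -75 (x = Add(195, -270) = -75)
Mul(Add(Function('f')(-4, -5), Mul(-1, Function('E')(-2))), x) = Mul(Add(Mul(-4, Add(1, Mul(2, -5))), Mul(-1, Mul(-2, Add(-3, Pow(-2, 2))))), -75) = Mul(Add(Mul(-4, Add(1, -10)), Mul(-1, Mul(-2, Add(-3, 4)))), -75) = Mul(Add(Mul(-4, -9), Mul(-1, Mul(-2, 1))), -75) = Mul(Add(36, Mul(-1, -2)), -75) = Mul(Add(36, 2), -75) = Mul(38, -75) = -2850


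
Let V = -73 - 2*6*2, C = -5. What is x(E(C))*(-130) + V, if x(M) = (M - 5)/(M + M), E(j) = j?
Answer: -227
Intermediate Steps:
V = -97 (V = -73 - 12*2 = -73 - 24 = -97)
x(M) = (-5 + M)/(2*M) (x(M) = (-5 + M)/((2*M)) = (-5 + M)*(1/(2*M)) = (-5 + M)/(2*M))
x(E(C))*(-130) + V = ((1/2)*(-5 - 5)/(-5))*(-130) - 97 = ((1/2)*(-1/5)*(-10))*(-130) - 97 = 1*(-130) - 97 = -130 - 97 = -227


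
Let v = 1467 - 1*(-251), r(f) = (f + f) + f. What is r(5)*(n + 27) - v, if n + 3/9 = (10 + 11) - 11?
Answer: -1168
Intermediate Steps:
r(f) = 3*f (r(f) = 2*f + f = 3*f)
n = 29/3 (n = -⅓ + ((10 + 11) - 11) = -⅓ + (21 - 11) = -⅓ + 10 = 29/3 ≈ 9.6667)
v = 1718 (v = 1467 + 251 = 1718)
r(5)*(n + 27) - v = (3*5)*(29/3 + 27) - 1*1718 = 15*(110/3) - 1718 = 550 - 1718 = -1168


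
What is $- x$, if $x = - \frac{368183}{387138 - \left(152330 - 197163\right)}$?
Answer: $\frac{368183}{431971} \approx 0.85233$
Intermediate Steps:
$x = - \frac{368183}{431971}$ ($x = - \frac{368183}{387138 - \left(152330 - 197163\right)} = - \frac{368183}{387138 - -44833} = - \frac{368183}{387138 + 44833} = - \frac{368183}{431971} \approx -0.85233$)
$- x = \left(-1\right) \left(- \frac{368183}{431971}\right) = \frac{368183}{431971}$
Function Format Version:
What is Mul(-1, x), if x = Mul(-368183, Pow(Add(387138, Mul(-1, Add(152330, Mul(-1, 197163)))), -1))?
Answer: Rational(368183, 431971) ≈ 0.85233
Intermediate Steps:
x = Rational(-368183, 431971) (x = Mul(-368183, Pow(Add(387138, Mul(-1, Add(152330, -197163))), -1)) = Mul(-368183, Pow(Add(387138, Mul(-1, -44833)), -1)) = Mul(-368183, Pow(Add(387138, 44833), -1)) = Mul(-368183, Pow(431971, -1)) = Mul(-368183, Rational(1, 431971)) = Rational(-368183, 431971) ≈ -0.85233)
Mul(-1, x) = Mul(-1, Rational(-368183, 431971)) = Rational(368183, 431971)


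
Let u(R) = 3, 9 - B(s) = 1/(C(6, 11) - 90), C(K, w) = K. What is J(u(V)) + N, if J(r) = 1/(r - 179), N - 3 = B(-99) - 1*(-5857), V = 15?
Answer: 21691847/3696 ≈ 5869.0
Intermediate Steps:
B(s) = 757/84 (B(s) = 9 - 1/(6 - 90) = 9 - 1/(-84) = 9 - 1*(-1/84) = 9 + 1/84 = 757/84)
N = 492997/84 (N = 3 + (757/84 - 1*(-5857)) = 3 + (757/84 + 5857) = 3 + 492745/84 = 492997/84 ≈ 5869.0)
J(r) = 1/(-179 + r)
J(u(V)) + N = 1/(-179 + 3) + 492997/84 = 1/(-176) + 492997/84 = -1/176 + 492997/84 = 21691847/3696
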